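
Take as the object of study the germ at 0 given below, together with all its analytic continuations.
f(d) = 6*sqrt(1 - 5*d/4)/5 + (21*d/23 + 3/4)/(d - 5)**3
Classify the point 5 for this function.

The point is a pole of order 3.

The denominator factor d - 5 vanishes at 5 and appears to the power 3; the numerator there equals 489/92, nonzero, and no other factor vanishes.
The branch terms are analytic at this point.
Hence a pole whose order is the multiplicity, 3.


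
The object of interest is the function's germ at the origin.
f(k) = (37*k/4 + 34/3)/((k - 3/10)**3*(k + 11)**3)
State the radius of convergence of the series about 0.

Denominator factor (k + 11)^3: pole of order 3 at -11, modulus 11.
Denominator factor (k - 3/10)^3: pole of order 3 at 3/10, modulus 3/10.
The radius of convergence is the smallest modulus among the singular points: 3/10.

The radius of convergence is 3/10.


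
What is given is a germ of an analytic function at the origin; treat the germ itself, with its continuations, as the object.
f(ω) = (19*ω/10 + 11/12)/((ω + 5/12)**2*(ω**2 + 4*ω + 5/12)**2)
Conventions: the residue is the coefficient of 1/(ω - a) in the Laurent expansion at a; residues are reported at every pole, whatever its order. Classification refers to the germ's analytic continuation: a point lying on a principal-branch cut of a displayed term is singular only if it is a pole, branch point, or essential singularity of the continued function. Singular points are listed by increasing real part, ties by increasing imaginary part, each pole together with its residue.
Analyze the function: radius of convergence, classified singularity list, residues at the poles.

Denominator factor (ω**2 + 4*ω + 5/12)^2: discriminant 43/3, real irrational roots -2 + (1/6)*sqrt(129) and -2 - (1/6)*sqrt(129); poles of order 2, moduli 2 - (1/6)*sqrt(129) and 2 + (1/6)*sqrt(129).
Denominator factor (ω + 5/12)^2: pole of order 2 at -5/12, modulus 5/12.
The radius of convergence is the smallest modulus among the singular points: 2 - (1/6)*sqrt(129).
The factor ω**2 + 4*ω + 5/12 splits as (ω - a)(ω - a') with a = -2 - (1/6)*sqrt(129), a' = -2 + (1/6)*sqrt(129). At the order-2 pole a set g(ω) = (ω - a)^2*f(ω) = [(19*ω/10 + 11/12)/(ω + 5/12)**2] / (ω - a')^2.
Order-2 pole: residue = g'(a); g'(-2 - (1/6)*sqrt(129)) = -4235328/3723875 + (671112936/6885444875)*sqrt(129), so the residue is -4235328/3723875 + (671112936/6885444875)*sqrt(129).
At the order-2 pole -5/12 set g(ω) = (ω - (-5/12))^2*f(ω) = (19*ω/10 + 11/12)/(ω**2 + 4*ω + 5/12)**2.
Order-2 pole: residue = g'(a); g'(-5/12) = 8470656/3723875, so the residue is 8470656/3723875.
The factor ω**2 + 4*ω + 5/12 splits as (ω - a)(ω - a') with a = -2 + (1/6)*sqrt(129), a' = -2 - (1/6)*sqrt(129). At the order-2 pole a set g(ω) = (ω - a)^2*f(ω) = [(19*ω/10 + 11/12)/(ω + 5/12)**2] / (ω - a')^2.
Order-2 pole: residue = g'(a); g'(-2 + (1/6)*sqrt(129)) = -4235328/3723875 - (671112936/6885444875)*sqrt(129), so the residue is -4235328/3723875 - (671112936/6885444875)*sqrt(129).
List the singular points by increasing real part (a conjugate pair: the negative imaginary part first).

Radius of convergence at 0: 2 - (1/6)*sqrt(129).
At -2 - (1/6)*sqrt(129): a pole of order 2; residue -4235328/3723875 + (671112936/6885444875)*sqrt(129).
At -5/12: a pole of order 2; residue 8470656/3723875.
At -2 + (1/6)*sqrt(129): a pole of order 2; residue -4235328/3723875 - (671112936/6885444875)*sqrt(129).


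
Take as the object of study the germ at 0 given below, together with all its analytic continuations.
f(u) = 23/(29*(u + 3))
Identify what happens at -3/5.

The point is a regular point.

Denominator factors: u + 3 = 12/5 at u = -3/5 — none vanishes.
So the germ continues analytically to -3/5.


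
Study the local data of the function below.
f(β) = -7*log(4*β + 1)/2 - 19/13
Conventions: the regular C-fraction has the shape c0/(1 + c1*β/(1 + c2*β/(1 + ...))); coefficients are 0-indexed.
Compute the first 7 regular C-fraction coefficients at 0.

The regular C-fraction coefficients are [-19/13, -182/19, 220/19, 19/165, 311/165, 176/311, 446/311].

Taylor coefficients (expand at 0): a_0 = -19/13, a_1 = -14, a_2 = 28, a_3 = -224/3, a_4 = 224, a_5 = -3584/5, a_6 = 7168/3.
c0 = a_0 = -19/13. Peel one level at a time: if S = 1 + c*β/S' with S'(0) = 1, then c is the β-coefficient of S and S' = c*β/(S - 1).
S_1 = c0/f = 1 + (-182/19)*β + (40040/361)*β^2 + ...; c1 = -182/19.
S_2 = c1*β/(S_1 - 1) = 1 + (220/19)*β + (-4/3)*β^2 + ...; c2 = 220/19.
S_3 = c2*β/(S_2 - 1) = 1 + (19/165)*β + (-5909/27225)*β^2 + ...; c3 = 19/165.
S_4 = c3*β/(S_3 - 1) = 1 + (311/165)*β + (-16/15)*β^2 + ...; c4 = 311/165.
S_5 = c4*β/(S_4 - 1) = 1 + (176/311)*β + (-78496/96721)*β^2 + ...; c5 = 176/311.
S_6 = c5*β/(S_5 - 1) = 1 + (446/311)*β + ...; c6 = 446/311.


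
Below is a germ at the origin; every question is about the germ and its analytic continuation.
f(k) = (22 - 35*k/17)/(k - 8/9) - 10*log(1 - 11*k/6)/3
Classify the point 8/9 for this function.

The denominator factor k - 8/9 vanishes at 8/9 and appears to the power 1; the numerator there equals 3086/153, nonzero, and no other factor vanishes.
The branch terms are analytic at this point.
Hence a pole whose order is the multiplicity, 1.

The point is a pole of order 1.


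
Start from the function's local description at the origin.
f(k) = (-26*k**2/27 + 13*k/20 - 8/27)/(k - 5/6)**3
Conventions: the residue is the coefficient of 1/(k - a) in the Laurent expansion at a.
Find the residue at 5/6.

The residue is -26/27.

At the order-3 pole 5/6 set g(k) = (k - (5/6))^3*f(k) = -26*k**2/27 + 13*k/20 - 8/27.
Order-3 pole: residue = g''(a)/2; g''(5/6) = -52/27, so the residue is -26/27.


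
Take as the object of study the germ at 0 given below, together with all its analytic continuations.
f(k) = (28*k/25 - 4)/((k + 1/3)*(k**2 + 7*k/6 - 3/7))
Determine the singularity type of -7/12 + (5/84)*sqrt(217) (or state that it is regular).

The point is a pole of order 1.

The denominator factor k**2 + 7*k/6 - 3/7 vanishes at -7/12 + (5/84)*sqrt(217) and appears to the power 1; the numerator there equals -349/75 + (1/15)*sqrt(217), nonzero, and no other factor vanishes.
Hence a pole whose order is the multiplicity, 1.


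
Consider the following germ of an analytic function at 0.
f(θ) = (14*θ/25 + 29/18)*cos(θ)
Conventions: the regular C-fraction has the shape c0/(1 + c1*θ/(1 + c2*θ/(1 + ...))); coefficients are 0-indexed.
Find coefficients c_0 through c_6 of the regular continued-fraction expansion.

Taylor coefficients (expand at 0): a_0 = 29/18, a_1 = 14/25, a_2 = -29/36, a_3 = -7/25, a_4 = 29/432, a_5 = 7/300, a_6 = -29/12960.
c0 = a_0 = 29/18. Peel one level at a time: if S = 1 + c*θ/S' with S'(0) = 1, then c is the θ-coefficient of S and S' = c*θ/(S - 1).
S_1 = c0/f = 1 + (-252/725)*θ + (652633/1051250)*θ^2 + ...; c1 = -252/725.
S_2 = c1*θ/(S_1 - 1) = 1 + (652633/365400)*θ + (652633/254016)*θ^2 + ...; c2 = 652633/365400.
S_3 = c2*θ/(S_2 - 1) = 1 + (-725/504)*θ + (-2628125/7831596)*θ^2 + ...; c3 = -725/504.
S_4 = c3*θ/(S_3 - 1) = 1 + (-152250/652633)*θ + (-11357275860/425929832689)*θ^2 + ...; c4 = -152250/652633.
S_5 = c4*θ/(S_4 - 1) = 1 + (-54082266/473158925)*θ + (68236532953/1372160882500)*θ^2 + ...; c5 = -54082266/473158925.
S_6 = c5*θ/(S_5 - 1) = 1 + (68236532953/156838571400)*θ + ...; c6 = 68236532953/156838571400.

The regular C-fraction coefficients are [29/18, -252/725, 652633/365400, -725/504, -152250/652633, -54082266/473158925, 68236532953/156838571400].


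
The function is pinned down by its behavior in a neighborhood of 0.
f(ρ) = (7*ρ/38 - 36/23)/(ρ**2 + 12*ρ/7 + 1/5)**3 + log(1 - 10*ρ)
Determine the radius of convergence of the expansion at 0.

The radius of convergence is 1/10.

Denominator factor (ρ**2 + 12*ρ/7 + 1/5)^3: discriminant 524/245, real irrational roots -6/7 + (1/35)*sqrt(655) and -6/7 - (1/35)*sqrt(655); poles of order 3, moduli 6/7 - (1/35)*sqrt(655) and 6/7 + (1/35)*sqrt(655).
Branch term (1)*log(1 - ρ/(1/10)): its argument vanishes at ρ = 1/10, a logarithmic branch point, modulus 1/10.
The radius of convergence is the smallest modulus among the singular points: 1/10.


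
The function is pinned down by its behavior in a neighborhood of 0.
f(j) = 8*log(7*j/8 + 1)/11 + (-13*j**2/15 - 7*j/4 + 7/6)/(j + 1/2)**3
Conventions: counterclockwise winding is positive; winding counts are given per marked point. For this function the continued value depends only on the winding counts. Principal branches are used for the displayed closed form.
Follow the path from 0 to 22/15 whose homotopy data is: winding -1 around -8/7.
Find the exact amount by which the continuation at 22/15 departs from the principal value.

Continued minus principal equals -(16/11)*pi*i.

The rational part is single-valued and drops out of the difference; each branch term changes only by its own monodromy.
(8/11)*log(1 - j/(-8/7)): each positive loop around -8/7 adds 2*pi*i to the log, so winding -1 contributes (8/11)*(-1)*2*pi*i = -(16/11)*pi*i.
Summing the contributions at j = 22/15 gives -(16/11)*pi*i.


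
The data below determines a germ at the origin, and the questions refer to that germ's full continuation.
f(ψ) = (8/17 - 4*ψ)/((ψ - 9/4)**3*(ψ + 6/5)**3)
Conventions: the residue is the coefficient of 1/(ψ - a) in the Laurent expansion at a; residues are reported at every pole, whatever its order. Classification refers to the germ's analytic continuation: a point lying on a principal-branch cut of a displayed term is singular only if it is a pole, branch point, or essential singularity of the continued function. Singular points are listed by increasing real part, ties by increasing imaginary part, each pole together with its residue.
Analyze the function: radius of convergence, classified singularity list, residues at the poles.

Radius of convergence at 0: 6/5.
At -6/5: a pole of order 3; residue 177280000/8862844311.
At 9/4: a pole of order 3; residue -177280000/8862844311.

Denominator factor (ψ + 6/5)^3: pole of order 3 at -6/5, modulus 6/5.
Denominator factor (ψ - 9/4)^3: pole of order 3 at 9/4, modulus 9/4.
The radius of convergence is the smallest modulus among the singular points: 6/5.
At the order-3 pole -6/5 set g(ψ) = (ψ - (-6/5))^3*f(ψ) = (8/17 - 4*ψ)/(ψ - 9/4)**3.
Order-3 pole: residue = g''(a)/2; g''(-6/5) = 354560000/8862844311, so the residue is 177280000/8862844311.
At the order-3 pole 9/4 set g(ψ) = (ψ - (9/4))^3*f(ψ) = (8/17 - 4*ψ)/(ψ + 6/5)**3.
Order-3 pole: residue = g''(a)/2; g''(9/4) = -354560000/8862844311, so the residue is -177280000/8862844311.
List the singular points by increasing real part (a conjugate pair: the negative imaginary part first).


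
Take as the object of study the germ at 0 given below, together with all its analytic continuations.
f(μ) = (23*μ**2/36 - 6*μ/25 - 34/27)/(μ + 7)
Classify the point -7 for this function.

The denominator factor μ + 7 vanishes at -7 and appears to the power 1; the numerator there equals 85661/2700, nonzero, and no other factor vanishes.
Hence a pole whose order is the multiplicity, 1.

The point is a pole of order 1.


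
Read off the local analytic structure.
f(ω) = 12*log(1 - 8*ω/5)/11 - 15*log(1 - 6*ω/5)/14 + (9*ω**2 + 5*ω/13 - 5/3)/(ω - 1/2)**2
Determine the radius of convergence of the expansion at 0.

Denominator factor (ω - 1/2)^2: pole of order 2 at 1/2, modulus 1/2.
Branch term (-15/14)*log(1 - ω/(5/6)): its argument vanishes at ω = 5/6, a logarithmic branch point, modulus 5/6.
Branch term (12/11)*log(1 - ω/(5/8)): its argument vanishes at ω = 5/8, a logarithmic branch point, modulus 5/8.
The radius of convergence is the smallest modulus among the singular points: 1/2.

The radius of convergence is 1/2.


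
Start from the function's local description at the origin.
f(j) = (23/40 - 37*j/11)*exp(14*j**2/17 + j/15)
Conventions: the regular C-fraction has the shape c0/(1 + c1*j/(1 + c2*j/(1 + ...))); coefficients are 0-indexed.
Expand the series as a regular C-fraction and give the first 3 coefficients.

The regular C-fraction coefficients are [23/40, 21947/3795, -16163427053/2831821410].

Taylor coefficients (expand at 0): a_0 = 23/40, a_1 = -21947/6600, a_2 = 843401/3366000.
c0 = a_0 = 23/40. Peel one level at a time: if S = 1 + c*j/S' with S'(0) = 1, then c is the j-coefficient of S and S' = c*j/(S - 1).
S_1 = c0/f = 1 + (21947/3795)*j + (16163427053/489668850)*j^2 + ...; c1 = 21947/3795.
S_2 = c1*j/(S_1 - 1) = 1 + (-16163427053/2831821410)*j + ...; c2 = -16163427053/2831821410.


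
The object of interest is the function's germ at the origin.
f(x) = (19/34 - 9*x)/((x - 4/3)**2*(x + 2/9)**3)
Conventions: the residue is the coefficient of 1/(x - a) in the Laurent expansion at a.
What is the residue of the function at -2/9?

At the order-3 pole -2/9 set g(x) = (x - (-2/9))^3*f(x) = (19/34 - 9*x)/(x - 4/3)**2.
Order-3 pole: residue = g''(a)/2; g''(-2/9) = -4533651/653072, so the residue is -4533651/1306144.

The residue is -4533651/1306144.


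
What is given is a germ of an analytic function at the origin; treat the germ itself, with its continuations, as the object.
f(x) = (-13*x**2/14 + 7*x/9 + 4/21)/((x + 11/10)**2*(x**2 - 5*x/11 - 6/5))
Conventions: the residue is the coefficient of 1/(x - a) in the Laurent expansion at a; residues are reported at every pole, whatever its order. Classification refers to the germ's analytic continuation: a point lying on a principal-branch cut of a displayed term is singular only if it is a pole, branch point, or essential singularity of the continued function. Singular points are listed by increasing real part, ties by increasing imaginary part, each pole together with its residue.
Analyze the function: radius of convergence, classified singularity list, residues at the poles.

Denominator factor (x + 11/10)^2: pole of order 2 at -11/10, modulus 11/10.
Denominator factor (x**2 - 5*x/11 - 6/5): discriminant 3029/605, real irrational roots 5/22 + (1/110)*sqrt(15145) and 5/22 - (1/110)*sqrt(15145); poles of order 1, moduli 5/22 + (1/110)*sqrt(15145) and -5/22 + (1/110)*sqrt(15145).
The radius of convergence is the smallest modulus among the singular points: -5/22 + (1/110)*sqrt(15145).
At the order-2 pole -11/10 set g(x) = (x - (-11/10))^2*f(x) = (-13*x**2/14 + 7*x/9 + 4/21)/(x**2 - 5*x/11 - 6/5).
Order-2 pole: residue = g'(a); g'(-11/10) = -22935050/1802493, so the residue is -22935050/1802493.
The factor x**2 - 5*x/11 - 6/5 splits as (x - a)(x - a') with a = 5/22 - (1/110)*sqrt(15145), a' = 5/22 + (1/110)*sqrt(15145). At the order-1 pole a set g(x) = (x - a)*f(x) = [(-13*x**2/14 + 7*x/9 + 4/21)/(x + 11/10)**2] / (x - a').
Simple pole: residue = g(a) at a = 5/22 - (1/110)*sqrt(15145), which is 11467525/1802493 + (283724995/5459751297)*sqrt(15145).
The factor x**2 - 5*x/11 - 6/5 splits as (x - a)(x - a') with a = 5/22 + (1/110)*sqrt(15145), a' = 5/22 - (1/110)*sqrt(15145). At the order-1 pole a set g(x) = (x - a)*f(x) = [(-13*x**2/14 + 7*x/9 + 4/21)/(x + 11/10)**2] / (x - a').
Simple pole: residue = g(a) at a = 5/22 + (1/110)*sqrt(15145), which is 11467525/1802493 - (283724995/5459751297)*sqrt(15145).
List the singular points by increasing real part (a conjugate pair: the negative imaginary part first).

Radius of convergence at 0: -5/22 + (1/110)*sqrt(15145).
At -11/10: a pole of order 2; residue -22935050/1802493.
At 5/22 - (1/110)*sqrt(15145): a pole of order 1; residue 11467525/1802493 + (283724995/5459751297)*sqrt(15145).
At 5/22 + (1/110)*sqrt(15145): a pole of order 1; residue 11467525/1802493 - (283724995/5459751297)*sqrt(15145).


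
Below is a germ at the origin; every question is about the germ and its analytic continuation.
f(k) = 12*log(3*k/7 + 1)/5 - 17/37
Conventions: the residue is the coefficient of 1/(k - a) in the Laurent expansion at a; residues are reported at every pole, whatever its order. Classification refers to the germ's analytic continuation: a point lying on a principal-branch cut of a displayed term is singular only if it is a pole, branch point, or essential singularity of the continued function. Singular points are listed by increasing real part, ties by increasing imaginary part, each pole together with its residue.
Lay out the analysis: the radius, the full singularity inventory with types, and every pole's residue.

Radius of convergence at 0: 7/3.
At -7/3: a logarithmic branch point.

Branch term (12/5)*log(1 - k/(-7/3)): its argument vanishes at k = -7/3, a logarithmic branch point, modulus 7/3.
The radius of convergence is the smallest modulus among the singular points: 7/3.


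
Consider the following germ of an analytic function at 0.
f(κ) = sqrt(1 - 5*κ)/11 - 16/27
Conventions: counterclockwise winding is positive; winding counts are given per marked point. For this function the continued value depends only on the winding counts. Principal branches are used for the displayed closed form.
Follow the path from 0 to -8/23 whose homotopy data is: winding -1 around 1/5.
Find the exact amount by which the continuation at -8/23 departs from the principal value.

Continued minus principal equals -(6/253)*sqrt(161).

The rational part is single-valued and drops out of the difference; each branch term changes only by its own monodromy.
(1/11)*sqrt(1 - κ/(1/5)): winding -1 is odd, the square root flips sign, contributing -2*(1/11)*sqrt(1 - (-8/23)/(1/5)) = -2*(1/11)*sqrt(63/23) = -(6/253)*sqrt(161).
Summing the contributions at κ = -8/23 gives -(6/253)*sqrt(161).


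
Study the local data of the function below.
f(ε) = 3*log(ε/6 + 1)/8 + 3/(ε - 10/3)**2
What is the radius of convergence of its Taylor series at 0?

The radius of convergence is 10/3.

Denominator factor (ε - 10/3)^2: pole of order 2 at 10/3, modulus 10/3.
Branch term (3/8)*log(1 - ε/(-6)): its argument vanishes at ε = -6, a logarithmic branch point, modulus 6.
The radius of convergence is the smallest modulus among the singular points: 10/3.


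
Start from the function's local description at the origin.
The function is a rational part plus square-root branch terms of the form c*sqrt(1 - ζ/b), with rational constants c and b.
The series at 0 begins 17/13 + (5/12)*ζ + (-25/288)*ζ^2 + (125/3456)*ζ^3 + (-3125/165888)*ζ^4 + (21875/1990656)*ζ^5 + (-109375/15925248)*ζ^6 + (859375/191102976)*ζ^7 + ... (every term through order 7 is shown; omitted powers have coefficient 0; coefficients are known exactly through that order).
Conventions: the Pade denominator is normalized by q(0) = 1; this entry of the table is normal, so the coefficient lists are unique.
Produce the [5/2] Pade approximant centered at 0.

The Pade approximant has numerator coefficients [17/13, 1985/1092, 9175/13104, 625/12096, -3125/1161216, 3125/13934592]; denominator coefficients [1, 15/14, 25/96].

Taylor coefficients needed (read off): a_0 = 17/13, a_1 = 5/12, a_2 = -25/288, a_3 = 125/3456, a_4 = -3125/165888, a_5 = 21875/1990656, a_6 = -109375/15925248, a_7 = 859375/191102976.
Write the denominator as Q(ζ) = 1 + q1*ζ + q2*ζ^2. Requiring Q*f - P = O(ζ^8) with deg P <= 5 kills the coefficients of ζ^6..ζ^7 in Q*f:
  ζ^6: a_6 + q1*a_5 + q2*a_4 = 0, i.e. -109375/15925248 + (21875/1990656)*q1 + (-3125/165888)*q2 = 0.
  ζ^7: a_7 + q1*a_6 + q2*a_5 = 0, i.e. 859375/191102976 + (-109375/15925248)*q1 + (21875/1990656)*q2 = 0.
Solving this linear system: q1 = 15/14, q2 = 25/96.
The numerator is Q*f truncated at degree 5: P0 = a_0 = 17/13; P1 = a_1 + q1*a_0 = 1985/1092; P2 = a_2 + q1*a_1 + q2*a_0 = 9175/13104; P3 = a_3 + q1*a_2 + q2*a_1 = 625/12096; P4 = a_4 + q1*a_3 + q2*a_2 = -3125/1161216; P5 = a_5 + q1*a_4 + q2*a_3 = 3125/13934592.


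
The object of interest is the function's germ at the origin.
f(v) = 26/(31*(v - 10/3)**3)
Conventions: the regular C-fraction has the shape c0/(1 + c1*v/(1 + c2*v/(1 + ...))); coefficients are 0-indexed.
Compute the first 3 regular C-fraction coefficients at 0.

Taylor coefficients (expand at 0): a_0 = -351/15500, a_1 = -3159/155000, a_2 = -9477/775000.
c0 = a_0 = -351/15500. Peel one level at a time: if S = 1 + c*v/S' with S'(0) = 1, then c is the v-coefficient of S and S' = c*v/(S - 1).
S_1 = c0/f = 1 + (-9/10)*v + (27/100)*v^2 + ...; c1 = -9/10.
S_2 = c1*v/(S_1 - 1) = 1 + (3/10)*v + ...; c2 = 3/10.

The regular C-fraction coefficients are [-351/15500, -9/10, 3/10].


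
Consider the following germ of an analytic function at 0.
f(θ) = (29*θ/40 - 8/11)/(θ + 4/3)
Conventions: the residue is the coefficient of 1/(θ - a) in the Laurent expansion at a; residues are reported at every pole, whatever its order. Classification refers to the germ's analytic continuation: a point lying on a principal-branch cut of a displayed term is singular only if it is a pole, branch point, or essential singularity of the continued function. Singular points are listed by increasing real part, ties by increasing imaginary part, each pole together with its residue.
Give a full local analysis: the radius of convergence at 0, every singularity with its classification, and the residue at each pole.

Denominator factor (θ + 4/3): pole of order 1 at -4/3, modulus 4/3.
The radius of convergence is the smallest modulus among the singular points: 4/3.
At the order-1 pole -4/3 set g(θ) = (θ - (-4/3))*f(θ) = 29*θ/40 - 8/11.
Simple pole: residue = g(a) at a = -4/3, which is -559/330.

Radius of convergence at 0: 4/3.
At -4/3: a pole of order 1; residue -559/330.


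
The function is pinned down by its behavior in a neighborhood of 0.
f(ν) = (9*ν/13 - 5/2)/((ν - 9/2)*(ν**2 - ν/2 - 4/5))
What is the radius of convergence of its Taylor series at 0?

The radius of convergence is -1/4 + (1/20)*sqrt(345).

Denominator factor (ν - 9/2): pole of order 1 at 9/2, modulus 9/2.
Denominator factor (ν**2 - ν/2 - 4/5): discriminant 69/20, real irrational roots 1/4 + (1/20)*sqrt(345) and 1/4 - (1/20)*sqrt(345); poles of order 1, moduli 1/4 + (1/20)*sqrt(345) and -1/4 + (1/20)*sqrt(345).
The radius of convergence is the smallest modulus among the singular points: -1/4 + (1/20)*sqrt(345).


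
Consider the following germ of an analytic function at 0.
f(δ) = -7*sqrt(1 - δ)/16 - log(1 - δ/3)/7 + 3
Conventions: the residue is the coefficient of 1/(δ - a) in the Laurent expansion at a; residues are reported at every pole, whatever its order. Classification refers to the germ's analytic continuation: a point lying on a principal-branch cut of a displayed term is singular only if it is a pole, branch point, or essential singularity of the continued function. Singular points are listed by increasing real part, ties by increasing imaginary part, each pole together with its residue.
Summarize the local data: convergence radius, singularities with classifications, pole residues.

Branch term (-7/16)*sqrt(1 - δ/(1)): its argument vanishes at δ = 1, a square-root branch point, modulus 1.
Branch term (-1/7)*log(1 - δ/(3)): its argument vanishes at δ = 3, a logarithmic branch point, modulus 3.
The radius of convergence is the smallest modulus among the singular points: 1.
List the singular points by increasing real part (a conjugate pair: the negative imaginary part first).

Radius of convergence at 0: 1.
At 1: an algebraic (square-root) branch point.
At 3: a logarithmic branch point.


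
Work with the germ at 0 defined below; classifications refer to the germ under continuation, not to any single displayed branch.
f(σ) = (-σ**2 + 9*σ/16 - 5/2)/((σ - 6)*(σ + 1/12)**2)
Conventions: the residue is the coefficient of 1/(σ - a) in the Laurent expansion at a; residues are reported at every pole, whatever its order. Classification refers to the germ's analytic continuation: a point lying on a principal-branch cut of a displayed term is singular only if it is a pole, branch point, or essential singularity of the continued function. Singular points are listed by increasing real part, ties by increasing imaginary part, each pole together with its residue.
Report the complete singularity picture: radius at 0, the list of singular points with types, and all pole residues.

Denominator factor (σ + 1/12)^2: pole of order 2 at -1/12, modulus 1/12.
Denominator factor (σ - 6): pole of order 1 at 6, modulus 6.
The radius of convergence is the smallest modulus among the singular points: 1/12.
At the order-2 pole -1/12 set g(σ) = (σ - (-1/12))^2*f(σ) = (-σ**2 + 9*σ/16 - 5/2)/(σ - 6).
Order-2 pole: residue = g'(a); g'(-1/12) = -271/5329, so the residue is -271/5329.
At the order-1 pole 6 set g(σ) = (σ - (6))*f(σ) = (-σ**2 + 9*σ/16 - 5/2)/(σ + 1/12)**2.
Simple pole: residue = g(a) at a = 6, which is -5058/5329.
List the singular points by increasing real part (a conjugate pair: the negative imaginary part first).

Radius of convergence at 0: 1/12.
At -1/12: a pole of order 2; residue -271/5329.
At 6: a pole of order 1; residue -5058/5329.


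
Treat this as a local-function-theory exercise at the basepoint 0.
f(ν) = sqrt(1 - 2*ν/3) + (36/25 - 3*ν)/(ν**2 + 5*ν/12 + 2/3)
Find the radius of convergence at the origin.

The radius of convergence is (1/3)*sqrt(6).

Denominator factor (ν**2 + 5*ν/12 + 2/3): discriminant -359/144, complex-conjugate roots (-5/24) + ((1/24)*sqrt(359))*i and (-5/24) - ((1/24)*sqrt(359))*i; poles of order 1, moduli (1/3)*sqrt(6) and (1/3)*sqrt(6).
Branch term (1)*sqrt(1 - ν/(3/2)): its argument vanishes at ν = 3/2, a square-root branch point, modulus 3/2.
The radius of convergence is the smallest modulus among the singular points: (1/3)*sqrt(6).


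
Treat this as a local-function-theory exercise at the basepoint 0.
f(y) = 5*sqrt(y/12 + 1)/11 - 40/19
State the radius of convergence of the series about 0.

The radius of convergence is 12.

Branch term (5/11)*sqrt(1 - y/(-12)): its argument vanishes at y = -12, a square-root branch point, modulus 12.
The radius of convergence is the smallest modulus among the singular points: 12.


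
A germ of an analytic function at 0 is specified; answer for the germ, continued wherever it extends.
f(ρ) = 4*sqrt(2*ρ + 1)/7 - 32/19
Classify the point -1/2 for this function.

The point is an algebraic (square-root) branch point.

The term (4/7)*sqrt(1 - ρ/(-1/2)) has argument 1 - -1/2/(-1/2) = 0 at -1/2: a square-root (algebraic, two-sheeted) branch point; the remaining terms are analytic or single-valued there.


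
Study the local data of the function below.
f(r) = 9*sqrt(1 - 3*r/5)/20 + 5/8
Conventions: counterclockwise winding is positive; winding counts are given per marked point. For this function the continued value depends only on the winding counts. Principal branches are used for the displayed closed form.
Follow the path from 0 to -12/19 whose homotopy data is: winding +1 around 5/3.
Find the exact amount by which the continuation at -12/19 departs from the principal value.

The rational part is single-valued and drops out of the difference; each branch term changes only by its own monodromy.
(9/20)*sqrt(1 - r/(5/3)): winding +1 is odd, the square root flips sign, contributing -2*(9/20)*sqrt(1 - (-12/19)/(5/3)) = -2*(9/20)*sqrt(131/95) = -(9/950)*sqrt(12445).
Summing the contributions at r = -12/19 gives -(9/950)*sqrt(12445).

Continued minus principal equals -(9/950)*sqrt(12445).


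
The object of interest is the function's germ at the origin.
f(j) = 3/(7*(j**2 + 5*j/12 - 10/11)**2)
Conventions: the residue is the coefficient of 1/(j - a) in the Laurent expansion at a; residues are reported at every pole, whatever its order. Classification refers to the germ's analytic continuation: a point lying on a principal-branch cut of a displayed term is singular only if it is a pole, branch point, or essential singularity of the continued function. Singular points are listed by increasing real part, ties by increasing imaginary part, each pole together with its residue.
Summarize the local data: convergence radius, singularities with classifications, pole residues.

Radius of convergence at 0: -5/24 + (1/264)*sqrt(66385).
At -5/24 - (1/264)*sqrt(66385): a pole of order 2; residue (114048/254948575)*sqrt(66385).
At -5/24 + (1/264)*sqrt(66385): a pole of order 2; residue -(114048/254948575)*sqrt(66385).

Denominator factor (j**2 + 5*j/12 - 10/11)^2: discriminant 6035/1584, real irrational roots -5/24 + (1/264)*sqrt(66385) and -5/24 - (1/264)*sqrt(66385); poles of order 2, moduli -5/24 + (1/264)*sqrt(66385) and 5/24 + (1/264)*sqrt(66385).
The radius of convergence is the smallest modulus among the singular points: -5/24 + (1/264)*sqrt(66385).
The factor j**2 + 5*j/12 - 10/11 splits as (j - a)(j - a') with a = -5/24 - (1/264)*sqrt(66385), a' = -5/24 + (1/264)*sqrt(66385). At the order-2 pole a set g(j) = (j - a)^2*f(j) = [3/7] / (j - a')^2.
Order-2 pole: residue = g'(a); g'(-5/24 - (1/264)*sqrt(66385)) = (114048/254948575)*sqrt(66385), so the residue is (114048/254948575)*sqrt(66385).
The factor j**2 + 5*j/12 - 10/11 splits as (j - a)(j - a') with a = -5/24 + (1/264)*sqrt(66385), a' = -5/24 - (1/264)*sqrt(66385). At the order-2 pole a set g(j) = (j - a)^2*f(j) = [3/7] / (j - a')^2.
Order-2 pole: residue = g'(a); g'(-5/24 + (1/264)*sqrt(66385)) = -(114048/254948575)*sqrt(66385), so the residue is -(114048/254948575)*sqrt(66385).
List the singular points by increasing real part (a conjugate pair: the negative imaginary part first).


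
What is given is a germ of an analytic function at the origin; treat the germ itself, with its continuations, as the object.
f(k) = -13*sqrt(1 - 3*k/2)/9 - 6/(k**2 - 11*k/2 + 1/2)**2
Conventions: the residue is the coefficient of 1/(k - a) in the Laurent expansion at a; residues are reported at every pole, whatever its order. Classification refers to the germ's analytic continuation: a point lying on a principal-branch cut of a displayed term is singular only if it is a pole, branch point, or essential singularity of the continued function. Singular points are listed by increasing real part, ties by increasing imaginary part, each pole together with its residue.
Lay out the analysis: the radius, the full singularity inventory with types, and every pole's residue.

Radius of convergence at 0: 11/4 - (1/4)*sqrt(113).
At 11/4 - (1/4)*sqrt(113): a pole of order 2; residue -(96/12769)*sqrt(113).
At 2/3: an algebraic (square-root) branch point.
At 11/4 + (1/4)*sqrt(113): a pole of order 2; residue (96/12769)*sqrt(113).

Denominator factor (k**2 - 11*k/2 + 1/2)^2: discriminant 113/4, real irrational roots 11/4 + (1/4)*sqrt(113) and 11/4 - (1/4)*sqrt(113); poles of order 2, moduli 11/4 + (1/4)*sqrt(113) and 11/4 - (1/4)*sqrt(113).
Branch term (-13/9)*sqrt(1 - k/(2/3)): its argument vanishes at k = 2/3, a square-root branch point, modulus 2/3.
The radius of convergence is the smallest modulus among the singular points: 11/4 - (1/4)*sqrt(113).
The branch term is analytic at 11/4 - (1/4)*sqrt(113) and contributes nothing to the residue; only the rational part matters.
The factor k**2 - 11*k/2 + 1/2 splits as (k - a)(k - a') with a = 11/4 - (1/4)*sqrt(113), a' = 11/4 + (1/4)*sqrt(113). At the order-2 pole a set g(k) = (k - a)^2*(rational part) = [-6] / (k - a')^2.
Order-2 pole: residue = g'(a); g'(11/4 - (1/4)*sqrt(113)) = -(96/12769)*sqrt(113), so the residue is -(96/12769)*sqrt(113).
The branch term is analytic at 11/4 + (1/4)*sqrt(113) and contributes nothing to the residue; only the rational part matters.
The factor k**2 - 11*k/2 + 1/2 splits as (k - a)(k - a') with a = 11/4 + (1/4)*sqrt(113), a' = 11/4 - (1/4)*sqrt(113). At the order-2 pole a set g(k) = (k - a)^2*(rational part) = [-6] / (k - a')^2.
Order-2 pole: residue = g'(a); g'(11/4 + (1/4)*sqrt(113)) = (96/12769)*sqrt(113), so the residue is (96/12769)*sqrt(113).
List the singular points by increasing real part (a conjugate pair: the negative imaginary part first).


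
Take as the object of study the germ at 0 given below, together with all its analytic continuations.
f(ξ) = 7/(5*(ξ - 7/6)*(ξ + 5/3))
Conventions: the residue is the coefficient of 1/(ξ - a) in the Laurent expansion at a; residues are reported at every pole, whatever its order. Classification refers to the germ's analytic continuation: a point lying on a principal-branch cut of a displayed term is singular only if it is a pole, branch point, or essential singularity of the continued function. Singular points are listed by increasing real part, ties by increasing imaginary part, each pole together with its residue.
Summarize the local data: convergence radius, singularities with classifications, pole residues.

Denominator factor (ξ - 7/6): pole of order 1 at 7/6, modulus 7/6.
Denominator factor (ξ + 5/3): pole of order 1 at -5/3, modulus 5/3.
The radius of convergence is the smallest modulus among the singular points: 7/6.
At the order-1 pole -5/3 set g(ξ) = (ξ - (-5/3))*f(ξ) = 7/(5*(ξ - 7/6)).
Simple pole: residue = g(a) at a = -5/3, which is -42/85.
At the order-1 pole 7/6 set g(ξ) = (ξ - (7/6))*f(ξ) = 7/(5*(ξ + 5/3)).
Simple pole: residue = g(a) at a = 7/6, which is 42/85.
List the singular points by increasing real part (a conjugate pair: the negative imaginary part first).

Radius of convergence at 0: 7/6.
At -5/3: a pole of order 1; residue -42/85.
At 7/6: a pole of order 1; residue 42/85.


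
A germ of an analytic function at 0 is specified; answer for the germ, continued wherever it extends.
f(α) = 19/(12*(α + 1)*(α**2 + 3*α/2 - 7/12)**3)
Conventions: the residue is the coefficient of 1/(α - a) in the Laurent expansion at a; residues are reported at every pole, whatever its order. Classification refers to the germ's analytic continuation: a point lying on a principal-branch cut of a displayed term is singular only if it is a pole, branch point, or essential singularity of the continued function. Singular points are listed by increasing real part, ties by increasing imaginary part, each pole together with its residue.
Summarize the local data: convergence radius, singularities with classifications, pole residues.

Denominator factor (α + 1): pole of order 1 at -1, modulus 1.
Denominator factor (α**2 + 3*α/2 - 7/12)^3: discriminant 55/12, real irrational roots -3/4 + (1/12)*sqrt(165) and -3/4 - (1/12)*sqrt(165); poles of order 3, moduli -3/4 + (1/12)*sqrt(165) and 3/4 + (1/12)*sqrt(165).
The radius of convergence is the smallest modulus among the singular points: -3/4 + (1/12)*sqrt(165).
The factor α**2 + 3*α/2 - 7/12 splits as (α - a)(α - a') with a = -3/4 - (1/12)*sqrt(165), a' = -3/4 + (1/12)*sqrt(165). At the order-3 pole a set g(α) = (α - a)^3*f(α) = [19/(12*(α + 1))] / (α - a')^3.
Order-3 pole: residue = g''(a)/2; g''(-3/4 - (1/12)*sqrt(165)) = 2736/2197 + (14963184/365525875)*sqrt(165), so the residue is 1368/2197 + (7481592/365525875)*sqrt(165).
At the order-1 pole -1 set g(α) = (α - (-1))*f(α) = 19/(12*(α**2 + 3*α/2 - 7/12)**3).
Simple pole: residue = g(a) at a = -1, which is -2736/2197.
The factor α**2 + 3*α/2 - 7/12 splits as (α - a)(α - a') with a = -3/4 + (1/12)*sqrt(165), a' = -3/4 - (1/12)*sqrt(165). At the order-3 pole a set g(α) = (α - a)^3*f(α) = [19/(12*(α + 1))] / (α - a')^3.
Order-3 pole: residue = g''(a)/2; g''(-3/4 + (1/12)*sqrt(165)) = 2736/2197 - (14963184/365525875)*sqrt(165), so the residue is 1368/2197 - (7481592/365525875)*sqrt(165).
List the singular points by increasing real part (a conjugate pair: the negative imaginary part first).

Radius of convergence at 0: -3/4 + (1/12)*sqrt(165).
At -3/4 - (1/12)*sqrt(165): a pole of order 3; residue 1368/2197 + (7481592/365525875)*sqrt(165).
At -1: a pole of order 1; residue -2736/2197.
At -3/4 + (1/12)*sqrt(165): a pole of order 3; residue 1368/2197 - (7481592/365525875)*sqrt(165).


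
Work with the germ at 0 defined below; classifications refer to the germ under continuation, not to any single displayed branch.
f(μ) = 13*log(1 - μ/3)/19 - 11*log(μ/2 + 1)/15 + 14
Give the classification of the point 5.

There is no denominator, hence no pole anywhere.
Branch term log(1 - μ/(3)): argument at 5 is -2/3, nonzero, so 5 is not its branch point (a point on a principal cut is still regular for the continued germ).
Branch term log(1 - μ/(-2)): argument at 5 is 7/2, nonzero, so 5 is not its branch point (a point on a principal cut is still regular for the continued germ).
So the germ continues analytically to 5.

The point is a regular point.


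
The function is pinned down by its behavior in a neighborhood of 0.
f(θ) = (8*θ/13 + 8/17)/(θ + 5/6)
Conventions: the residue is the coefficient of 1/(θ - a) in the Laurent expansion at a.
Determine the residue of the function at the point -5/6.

At the order-1 pole -5/6 set g(θ) = (θ - (-5/6))*f(θ) = 8*θ/13 + 8/17.
Simple pole: residue = g(a) at a = -5/6, which is -28/663.

The residue is -28/663.


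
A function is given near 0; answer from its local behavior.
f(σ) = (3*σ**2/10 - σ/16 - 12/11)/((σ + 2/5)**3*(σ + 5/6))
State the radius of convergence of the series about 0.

The radius of convergence is 2/5.

Denominator factor (σ + 2/5)^3: pole of order 3 at -2/5, modulus 2/5.
Denominator factor (σ + 5/6): pole of order 1 at -5/6, modulus 5/6.
The radius of convergence is the smallest modulus among the singular points: 2/5.


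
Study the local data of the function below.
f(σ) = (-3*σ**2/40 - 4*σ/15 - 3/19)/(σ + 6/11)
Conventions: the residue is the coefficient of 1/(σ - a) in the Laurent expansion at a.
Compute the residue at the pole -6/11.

At the order-1 pole -6/11 set g(σ) = (σ - (-6/11))*f(σ) = -3*σ**2/40 - 4*σ/15 - 3/19.
Simple pole: residue = g(a) at a = -6/11, which is -799/22990.

The residue is -799/22990.


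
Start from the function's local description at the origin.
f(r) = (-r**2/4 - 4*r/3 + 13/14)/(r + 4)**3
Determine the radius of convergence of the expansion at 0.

Denominator factor (r + 4)^3: pole of order 3 at -4, modulus 4.
The radius of convergence is the smallest modulus among the singular points: 4.

The radius of convergence is 4.


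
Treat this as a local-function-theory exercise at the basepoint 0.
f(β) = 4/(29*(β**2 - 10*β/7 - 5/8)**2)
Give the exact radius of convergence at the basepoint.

The radius of convergence is -5/7 + (1/28)*sqrt(890).

Denominator factor (β**2 - 10*β/7 - 5/8)^2: discriminant 445/98, real irrational roots 5/7 + (1/28)*sqrt(890) and 5/7 - (1/28)*sqrt(890); poles of order 2, moduli 5/7 + (1/28)*sqrt(890) and -5/7 + (1/28)*sqrt(890).
The radius of convergence is the smallest modulus among the singular points: -5/7 + (1/28)*sqrt(890).


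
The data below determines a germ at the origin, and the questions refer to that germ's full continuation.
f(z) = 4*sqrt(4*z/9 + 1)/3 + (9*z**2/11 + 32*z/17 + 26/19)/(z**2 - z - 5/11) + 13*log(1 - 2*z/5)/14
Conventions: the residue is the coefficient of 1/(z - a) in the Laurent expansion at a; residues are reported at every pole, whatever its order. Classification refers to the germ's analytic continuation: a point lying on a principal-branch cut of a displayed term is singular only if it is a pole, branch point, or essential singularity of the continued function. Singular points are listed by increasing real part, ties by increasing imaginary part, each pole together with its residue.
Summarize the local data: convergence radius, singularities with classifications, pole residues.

Radius of convergence at 0: -1/2 + (1/22)*sqrt(341).
At -9/4: an algebraic (square-root) branch point.
At 1/2 - (1/22)*sqrt(341): a pole of order 1; residue 505/374 - (241579/2423146)*sqrt(341).
At 1/2 + (1/22)*sqrt(341): a pole of order 1; residue 505/374 + (241579/2423146)*sqrt(341).
At 5/2: a logarithmic branch point.

Denominator factor (z**2 - z - 5/11): discriminant 31/11, real irrational roots 1/2 + (1/22)*sqrt(341) and 1/2 - (1/22)*sqrt(341); poles of order 1, moduli 1/2 + (1/22)*sqrt(341) and -1/2 + (1/22)*sqrt(341).
Branch term (13/14)*log(1 - z/(5/2)): its argument vanishes at z = 5/2, a logarithmic branch point, modulus 5/2.
Branch term (4/3)*sqrt(1 - z/(-9/4)): its argument vanishes at z = -9/4, a square-root branch point, modulus 9/4.
The radius of convergence is the smallest modulus among the singular points: -1/2 + (1/22)*sqrt(341).
The branch terms are analytic at 1/2 - (1/22)*sqrt(341) and contribute nothing to the residue; only the rational part matters.
The factor z**2 - z - 5/11 splits as (z - a)(z - a') with a = 1/2 - (1/22)*sqrt(341), a' = 1/2 + (1/22)*sqrt(341). At the order-1 pole a set g(z) = (z - a)*(rational part) = [9*z**2/11 + 32*z/17 + 26/19] / (z - a').
Simple pole: residue = g(a) at a = 1/2 - (1/22)*sqrt(341), which is 505/374 - (241579/2423146)*sqrt(341).
The branch terms are analytic at 1/2 + (1/22)*sqrt(341) and contribute nothing to the residue; only the rational part matters.
The factor z**2 - z - 5/11 splits as (z - a)(z - a') with a = 1/2 + (1/22)*sqrt(341), a' = 1/2 - (1/22)*sqrt(341). At the order-1 pole a set g(z) = (z - a)*(rational part) = [9*z**2/11 + 32*z/17 + 26/19] / (z - a').
Simple pole: residue = g(a) at a = 1/2 + (1/22)*sqrt(341), which is 505/374 + (241579/2423146)*sqrt(341).
List the singular points by increasing real part (a conjugate pair: the negative imaginary part first).
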